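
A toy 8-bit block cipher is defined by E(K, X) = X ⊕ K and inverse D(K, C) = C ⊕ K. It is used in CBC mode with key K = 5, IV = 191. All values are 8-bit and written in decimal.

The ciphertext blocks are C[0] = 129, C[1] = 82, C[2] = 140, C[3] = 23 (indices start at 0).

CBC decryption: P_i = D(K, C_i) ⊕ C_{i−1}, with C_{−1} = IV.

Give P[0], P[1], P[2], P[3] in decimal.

P[0]: D(K, 129) = 132; 132 ⊕ 191 = 59.
P[1]: D(K, 82) = 87; 87 ⊕ 129 = 214.
P[2]: D(K, 140) = 137; 137 ⊕ 82 = 219.
P[3]: D(K, 23) = 18; 18 ⊕ 140 = 158.

P[0] = 59, P[1] = 214, P[2] = 219, P[3] = 158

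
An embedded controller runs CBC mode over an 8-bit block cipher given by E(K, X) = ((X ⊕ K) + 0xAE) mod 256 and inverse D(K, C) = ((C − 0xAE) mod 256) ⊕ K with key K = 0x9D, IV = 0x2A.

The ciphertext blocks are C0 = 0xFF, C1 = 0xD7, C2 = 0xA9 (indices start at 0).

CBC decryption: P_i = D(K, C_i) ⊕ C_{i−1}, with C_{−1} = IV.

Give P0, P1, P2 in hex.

P0 = 0xE6, P1 = 0x4B, P2 = 0xB1

P0: D(K, 0xFF) = 0xCC; 0xCC ⊕ 0x2A = 0xE6.
P1: D(K, 0xD7) = 0xB4; 0xB4 ⊕ 0xFF = 0x4B.
P2: D(K, 0xA9) = 0x66; 0x66 ⊕ 0xD7 = 0xB1.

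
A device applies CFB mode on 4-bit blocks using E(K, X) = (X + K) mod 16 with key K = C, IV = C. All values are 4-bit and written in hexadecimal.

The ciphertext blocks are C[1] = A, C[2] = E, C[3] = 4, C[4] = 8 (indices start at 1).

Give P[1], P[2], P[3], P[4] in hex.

P[1] = 2, P[2] = 8, P[3] = E, P[4] = 8

CFB decryption: P_i = C_i ⊕ E(K, C_{i−1}), with C_{0} = IV.
P[1]: E(K, C) = 8; A ⊕ 8 = 2.
P[2]: E(K, A) = 6; E ⊕ 6 = 8.
P[3]: E(K, E) = A; 4 ⊕ A = E.
P[4]: E(K, 4) = 0; 8 ⊕ 0 = 8.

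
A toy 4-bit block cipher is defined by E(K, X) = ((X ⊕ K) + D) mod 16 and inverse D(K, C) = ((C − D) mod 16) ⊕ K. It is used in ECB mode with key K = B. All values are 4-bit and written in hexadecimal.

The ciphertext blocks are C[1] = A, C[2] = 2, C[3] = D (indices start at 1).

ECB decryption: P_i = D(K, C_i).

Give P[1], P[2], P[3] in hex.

P[1]: D(K, A) = 6.
P[2]: D(K, 2) = E.
P[3]: D(K, D) = B.

P[1] = 6, P[2] = E, P[3] = B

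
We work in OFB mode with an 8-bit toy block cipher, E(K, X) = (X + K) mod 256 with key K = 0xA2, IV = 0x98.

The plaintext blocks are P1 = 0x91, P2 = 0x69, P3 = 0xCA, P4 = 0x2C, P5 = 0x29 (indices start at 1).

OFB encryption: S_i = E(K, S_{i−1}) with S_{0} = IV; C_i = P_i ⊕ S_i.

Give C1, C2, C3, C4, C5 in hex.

C1: S = E(K, 0x98) = 0x3A; 0x91 ⊕ 0x3A = 0xAB.
C2: S = E(K, 0x3A) = 0xDC; 0x69 ⊕ 0xDC = 0xB5.
C3: S = E(K, 0xDC) = 0x7E; 0xCA ⊕ 0x7E = 0xB4.
C4: S = E(K, 0x7E) = 0x20; 0x2C ⊕ 0x20 = 0x0C.
C5: S = E(K, 0x20) = 0xC2; 0x29 ⊕ 0xC2 = 0xEB.

C1 = 0xAB, C2 = 0xB5, C3 = 0xB4, C4 = 0x0C, C5 = 0xEB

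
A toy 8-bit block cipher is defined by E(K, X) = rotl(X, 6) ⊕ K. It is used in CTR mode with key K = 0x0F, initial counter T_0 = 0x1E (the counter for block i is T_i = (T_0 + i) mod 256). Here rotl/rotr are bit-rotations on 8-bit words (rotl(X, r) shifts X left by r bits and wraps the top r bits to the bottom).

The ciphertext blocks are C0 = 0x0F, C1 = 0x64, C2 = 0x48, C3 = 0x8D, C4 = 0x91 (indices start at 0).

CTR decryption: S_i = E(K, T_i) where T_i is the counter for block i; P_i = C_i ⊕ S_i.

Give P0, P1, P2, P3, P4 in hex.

P0 = 0x87, P1 = 0xAC, P2 = 0x4F, P3 = 0xCA, P4 = 0x16

P0: T = 0x1E, S = E(K, T) = 0x88; 0x0F ⊕ 0x88 = 0x87.
P1: T = 0x1F, S = E(K, T) = 0xC8; 0x64 ⊕ 0xC8 = 0xAC.
P2: T = 0x20, S = E(K, T) = 0x07; 0x48 ⊕ 0x07 = 0x4F.
P3: T = 0x21, S = E(K, T) = 0x47; 0x8D ⊕ 0x47 = 0xCA.
P4: T = 0x22, S = E(K, T) = 0x87; 0x91 ⊕ 0x87 = 0x16.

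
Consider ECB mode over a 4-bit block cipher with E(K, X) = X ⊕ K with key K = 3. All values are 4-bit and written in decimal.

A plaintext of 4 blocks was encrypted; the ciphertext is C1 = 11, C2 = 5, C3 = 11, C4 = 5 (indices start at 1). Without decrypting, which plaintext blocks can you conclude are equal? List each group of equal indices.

ECB encrypts each block independently with the same key, so equal ciphertext blocks imply equal plaintext blocks.
C1 = C3 = 11, so P1 = P3.
C2 = C4 = 5, so P2 = P4.

P1 = P3; P2 = P4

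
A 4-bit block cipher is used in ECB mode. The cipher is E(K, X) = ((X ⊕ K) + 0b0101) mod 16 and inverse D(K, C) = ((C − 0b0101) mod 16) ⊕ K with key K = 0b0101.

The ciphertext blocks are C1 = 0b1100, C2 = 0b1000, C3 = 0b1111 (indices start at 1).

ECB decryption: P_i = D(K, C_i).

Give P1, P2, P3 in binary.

P1: D(K, 0b1100) = 0b0010.
P2: D(K, 0b1000) = 0b0110.
P3: D(K, 0b1111) = 0b1111.

P1 = 0b0010, P2 = 0b0110, P3 = 0b1111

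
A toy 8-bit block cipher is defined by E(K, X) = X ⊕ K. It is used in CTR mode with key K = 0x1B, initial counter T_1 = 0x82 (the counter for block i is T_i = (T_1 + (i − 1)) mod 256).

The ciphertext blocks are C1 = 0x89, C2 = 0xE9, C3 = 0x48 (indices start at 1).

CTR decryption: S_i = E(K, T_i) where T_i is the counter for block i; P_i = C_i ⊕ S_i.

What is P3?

P3: T = 0x84, S = E(K, T) = 0x9F; 0x48 ⊕ 0x9F = 0xD7.

P3 = 0xD7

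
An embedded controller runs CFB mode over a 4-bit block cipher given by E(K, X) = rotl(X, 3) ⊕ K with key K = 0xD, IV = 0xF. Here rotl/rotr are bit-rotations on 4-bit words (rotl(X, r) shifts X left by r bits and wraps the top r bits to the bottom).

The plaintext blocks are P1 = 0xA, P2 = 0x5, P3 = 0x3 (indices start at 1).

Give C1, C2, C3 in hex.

C1 = 0x8, C2 = 0xC, C3 = 0x8

CFB encryption: C_i = P_i ⊕ E(K, C_{i−1}), with C_{0} = IV.
C1: E(K, 0xF) = 0x2; 0xA ⊕ 0x2 = 0x8.
C2: E(K, 0x8) = 0x9; 0x5 ⊕ 0x9 = 0xC.
C3: E(K, 0xC) = 0xB; 0x3 ⊕ 0xB = 0x8.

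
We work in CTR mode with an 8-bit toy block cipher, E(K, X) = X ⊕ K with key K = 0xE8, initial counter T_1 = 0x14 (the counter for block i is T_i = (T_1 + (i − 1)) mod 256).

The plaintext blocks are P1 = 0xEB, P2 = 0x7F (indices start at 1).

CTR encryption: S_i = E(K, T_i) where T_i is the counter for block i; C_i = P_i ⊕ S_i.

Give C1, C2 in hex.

C1 = 0x17, C2 = 0x82

C1: T = 0x14, S = E(K, T) = 0xFC; 0xEB ⊕ 0xFC = 0x17.
C2: T = 0x15, S = E(K, T) = 0xFD; 0x7F ⊕ 0xFD = 0x82.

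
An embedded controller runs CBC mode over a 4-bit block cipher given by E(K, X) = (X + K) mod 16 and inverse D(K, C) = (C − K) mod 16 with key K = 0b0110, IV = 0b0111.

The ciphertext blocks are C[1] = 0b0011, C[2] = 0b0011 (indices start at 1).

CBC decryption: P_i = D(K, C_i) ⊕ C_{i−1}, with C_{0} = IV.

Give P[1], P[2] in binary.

P[1]: D(K, 0b0011) = 0b1101; 0b1101 ⊕ 0b0111 = 0b1010.
P[2]: D(K, 0b0011) = 0b1101; 0b1101 ⊕ 0b0011 = 0b1110.

P[1] = 0b1010, P[2] = 0b1110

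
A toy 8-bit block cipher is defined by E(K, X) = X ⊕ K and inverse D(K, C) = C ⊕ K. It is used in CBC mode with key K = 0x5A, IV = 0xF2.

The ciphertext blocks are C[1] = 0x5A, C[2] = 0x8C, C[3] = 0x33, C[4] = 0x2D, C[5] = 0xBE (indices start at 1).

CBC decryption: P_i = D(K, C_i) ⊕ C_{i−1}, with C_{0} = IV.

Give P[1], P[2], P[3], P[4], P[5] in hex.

P[1]: D(K, 0x5A) = 0x00; 0x00 ⊕ 0xF2 = 0xF2.
P[2]: D(K, 0x8C) = 0xD6; 0xD6 ⊕ 0x5A = 0x8C.
P[3]: D(K, 0x33) = 0x69; 0x69 ⊕ 0x8C = 0xE5.
P[4]: D(K, 0x2D) = 0x77; 0x77 ⊕ 0x33 = 0x44.
P[5]: D(K, 0xBE) = 0xE4; 0xE4 ⊕ 0x2D = 0xC9.

P[1] = 0xF2, P[2] = 0x8C, P[3] = 0xE5, P[4] = 0x44, P[5] = 0xC9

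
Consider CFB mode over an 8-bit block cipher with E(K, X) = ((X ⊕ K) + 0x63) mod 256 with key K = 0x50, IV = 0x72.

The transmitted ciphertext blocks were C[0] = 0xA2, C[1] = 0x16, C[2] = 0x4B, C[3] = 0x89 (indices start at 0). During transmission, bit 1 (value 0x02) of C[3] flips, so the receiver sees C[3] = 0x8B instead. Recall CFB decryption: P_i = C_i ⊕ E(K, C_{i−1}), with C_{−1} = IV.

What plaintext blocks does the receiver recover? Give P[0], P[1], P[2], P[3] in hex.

Only C[3] changed, to 0x8B. In CFB, a change in C_i flips the same bit in P_i and garbles P_{i+1}. Decrypting the received ciphertext:
P[0]: E(K, 0x72) = 0x85; 0xA2 ⊕ 0x85 = 0x27.
P[1]: E(K, 0xA2) = 0x55; 0x16 ⊕ 0x55 = 0x43.
P[2]: E(K, 0x16) = 0xA9; 0x4B ⊕ 0xA9 = 0xE2.
P[3]: E(K, 0x4B) = 0x7E; 0x8B ⊕ 0x7E = 0xF5.
Blocks that differ from the original plaintext: P[3].

P[0] = 0x27, P[1] = 0x43, P[2] = 0xE2, P[3] = 0xF5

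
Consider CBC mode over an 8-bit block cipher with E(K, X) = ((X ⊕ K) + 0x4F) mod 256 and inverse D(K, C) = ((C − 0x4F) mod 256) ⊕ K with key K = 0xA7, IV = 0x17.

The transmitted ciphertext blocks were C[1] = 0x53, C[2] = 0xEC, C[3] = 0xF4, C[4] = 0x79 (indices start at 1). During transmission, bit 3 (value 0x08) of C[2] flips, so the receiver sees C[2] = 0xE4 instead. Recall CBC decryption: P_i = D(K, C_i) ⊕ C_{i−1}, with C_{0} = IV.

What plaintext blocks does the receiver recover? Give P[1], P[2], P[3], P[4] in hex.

P[1] = 0xB4, P[2] = 0x61, P[3] = 0xE6, P[4] = 0x79

Only C[2] changed, to 0xE4. In CBC, a change in C_i garbles P_i and flips the same bit in P_{i+1}. Decrypting the received ciphertext:
P[1]: D(K, 0x53) = 0xA3; 0xA3 ⊕ 0x17 = 0xB4.
P[2]: D(K, 0xE4) = 0x32; 0x32 ⊕ 0x53 = 0x61.
P[3]: D(K, 0xF4) = 0x02; 0x02 ⊕ 0xE4 = 0xE6.
P[4]: D(K, 0x79) = 0x8D; 0x8D ⊕ 0xF4 = 0x79.
Blocks that differ from the original plaintext: P[2], P[3].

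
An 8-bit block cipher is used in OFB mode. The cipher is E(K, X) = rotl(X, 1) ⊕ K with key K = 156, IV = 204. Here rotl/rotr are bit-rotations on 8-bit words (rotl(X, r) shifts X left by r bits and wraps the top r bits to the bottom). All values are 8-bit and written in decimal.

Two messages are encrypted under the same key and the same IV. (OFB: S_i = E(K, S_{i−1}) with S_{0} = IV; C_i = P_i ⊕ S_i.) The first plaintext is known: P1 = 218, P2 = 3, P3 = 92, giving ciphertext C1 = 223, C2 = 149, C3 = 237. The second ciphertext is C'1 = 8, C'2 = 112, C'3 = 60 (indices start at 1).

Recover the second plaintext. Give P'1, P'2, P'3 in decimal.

P'1 = 13, P'2 = 230, P'3 = 141

In OFB with a reused IV, both messages share the same keystream S_i, so C_i ⊕ C'_i = P_i ⊕ P'_i and thus P'_i = P_i ⊕ C_i ⊕ C'_i.
P'1: 218 ⊕ 223 ⊕ 8 = 13.
P'2: 3 ⊕ 149 ⊕ 112 = 230.
P'3: 92 ⊕ 237 ⊕ 60 = 141.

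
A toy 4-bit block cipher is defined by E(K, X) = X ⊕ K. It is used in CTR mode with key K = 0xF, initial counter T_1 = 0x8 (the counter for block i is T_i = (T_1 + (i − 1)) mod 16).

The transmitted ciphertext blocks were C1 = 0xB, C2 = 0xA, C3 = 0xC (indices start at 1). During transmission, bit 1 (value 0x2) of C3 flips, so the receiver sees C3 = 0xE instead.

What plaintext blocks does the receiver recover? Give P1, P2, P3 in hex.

P1 = 0xC, P2 = 0xC, P3 = 0xB

CTR decryption: S_i = E(K, T_i) where T_i is the counter for block i; P_i = C_i ⊕ S_i.
Only C3 changed, to 0xE. In CTR, a change in C_i flips the same bit in P_i only; the keystream is unaffected. Decrypting the received ciphertext:
P1: T = 0x8, S = E(K, T) = 0x7; 0xB ⊕ 0x7 = 0xC.
P2: T = 0x9, S = E(K, T) = 0x6; 0xA ⊕ 0x6 = 0xC.
P3: T = 0xA, S = E(K, T) = 0x5; 0xE ⊕ 0x5 = 0xB.
Blocks that differ from the original plaintext: P3.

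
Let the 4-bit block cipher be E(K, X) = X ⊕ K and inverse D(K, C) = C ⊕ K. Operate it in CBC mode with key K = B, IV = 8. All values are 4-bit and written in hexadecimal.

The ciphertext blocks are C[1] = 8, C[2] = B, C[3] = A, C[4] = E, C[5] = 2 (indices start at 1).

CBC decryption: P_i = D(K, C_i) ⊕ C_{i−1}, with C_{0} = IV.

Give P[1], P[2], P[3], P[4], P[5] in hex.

P[1]: D(K, 8) = 3; 3 ⊕ 8 = B.
P[2]: D(K, B) = 0; 0 ⊕ 8 = 8.
P[3]: D(K, A) = 1; 1 ⊕ B = A.
P[4]: D(K, E) = 5; 5 ⊕ A = F.
P[5]: D(K, 2) = 9; 9 ⊕ E = 7.

P[1] = B, P[2] = 8, P[3] = A, P[4] = F, P[5] = 7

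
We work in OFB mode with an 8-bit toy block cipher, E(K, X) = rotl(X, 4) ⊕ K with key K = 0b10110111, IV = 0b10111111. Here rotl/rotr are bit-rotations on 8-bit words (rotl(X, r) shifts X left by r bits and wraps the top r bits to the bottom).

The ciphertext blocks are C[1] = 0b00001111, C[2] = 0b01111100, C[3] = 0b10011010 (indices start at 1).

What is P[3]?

P[3] = 0b00011010

OFB decryption: S_i = E(K, S_{i−1}) with S_{0} = IV; P_i = C_i ⊕ S_i.
P[1]: S = E(K, 0b10111111) = 0b01001100; 0b00001111 ⊕ 0b01001100 = 0b01000011.
P[2]: S = E(K, 0b01001100) = 0b01110011; 0b01111100 ⊕ 0b01110011 = 0b00001111.
P[3]: S = E(K, 0b01110011) = 0b10000000; 0b10011010 ⊕ 0b10000000 = 0b00011010.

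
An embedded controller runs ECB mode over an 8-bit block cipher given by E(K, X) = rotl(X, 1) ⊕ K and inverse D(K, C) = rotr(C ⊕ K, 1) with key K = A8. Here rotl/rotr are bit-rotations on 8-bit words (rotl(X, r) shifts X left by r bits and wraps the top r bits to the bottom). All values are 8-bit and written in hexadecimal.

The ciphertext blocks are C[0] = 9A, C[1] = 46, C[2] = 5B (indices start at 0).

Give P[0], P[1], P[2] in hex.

P[0] = 19, P[1] = 77, P[2] = F9

ECB decryption: P_i = D(K, C_i).
P[0]: D(K, 9A) = 19.
P[1]: D(K, 46) = 77.
P[2]: D(K, 5B) = F9.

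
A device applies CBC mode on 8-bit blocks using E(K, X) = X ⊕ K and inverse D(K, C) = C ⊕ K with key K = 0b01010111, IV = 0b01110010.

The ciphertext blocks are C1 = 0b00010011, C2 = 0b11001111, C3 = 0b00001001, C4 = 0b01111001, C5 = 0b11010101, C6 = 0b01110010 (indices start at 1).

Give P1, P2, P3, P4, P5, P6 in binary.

P1 = 0b00110110, P2 = 0b10001011, P3 = 0b10010001, P4 = 0b00100111, P5 = 0b11111011, P6 = 0b11110000

CBC decryption: P_i = D(K, C_i) ⊕ C_{i−1}, with C_{0} = IV.
P1: D(K, 0b00010011) = 0b01000100; 0b01000100 ⊕ 0b01110010 = 0b00110110.
P2: D(K, 0b11001111) = 0b10011000; 0b10011000 ⊕ 0b00010011 = 0b10001011.
P3: D(K, 0b00001001) = 0b01011110; 0b01011110 ⊕ 0b11001111 = 0b10010001.
P4: D(K, 0b01111001) = 0b00101110; 0b00101110 ⊕ 0b00001001 = 0b00100111.
P5: D(K, 0b11010101) = 0b10000010; 0b10000010 ⊕ 0b01111001 = 0b11111011.
P6: D(K, 0b01110010) = 0b00100101; 0b00100101 ⊕ 0b11010101 = 0b11110000.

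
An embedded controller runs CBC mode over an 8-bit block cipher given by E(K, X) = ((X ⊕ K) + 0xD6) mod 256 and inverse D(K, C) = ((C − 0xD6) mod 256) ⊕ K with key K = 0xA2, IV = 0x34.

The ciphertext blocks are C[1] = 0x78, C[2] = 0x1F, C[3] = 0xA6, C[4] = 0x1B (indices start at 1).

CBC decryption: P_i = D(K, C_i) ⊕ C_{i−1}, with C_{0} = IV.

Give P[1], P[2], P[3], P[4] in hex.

P[1]: D(K, 0x78) = 0x00; 0x00 ⊕ 0x34 = 0x34.
P[2]: D(K, 0x1F) = 0xEB; 0xEB ⊕ 0x78 = 0x93.
P[3]: D(K, 0xA6) = 0x72; 0x72 ⊕ 0x1F = 0x6D.
P[4]: D(K, 0x1B) = 0xE7; 0xE7 ⊕ 0xA6 = 0x41.

P[1] = 0x34, P[2] = 0x93, P[3] = 0x6D, P[4] = 0x41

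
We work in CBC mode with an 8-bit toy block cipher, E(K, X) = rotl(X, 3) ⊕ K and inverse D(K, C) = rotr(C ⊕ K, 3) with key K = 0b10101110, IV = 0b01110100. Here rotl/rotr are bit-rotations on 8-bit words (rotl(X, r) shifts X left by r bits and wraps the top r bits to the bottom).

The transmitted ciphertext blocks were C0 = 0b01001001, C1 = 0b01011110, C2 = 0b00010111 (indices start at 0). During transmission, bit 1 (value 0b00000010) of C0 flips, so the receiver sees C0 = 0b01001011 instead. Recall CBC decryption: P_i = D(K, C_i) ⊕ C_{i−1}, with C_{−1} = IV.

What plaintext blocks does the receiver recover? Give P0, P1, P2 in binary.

P0 = 0b11001000, P1 = 0b01010101, P2 = 0b01101001

Only C0 changed, to 0b01001011. In CBC, a change in C_i garbles P_i and flips the same bit in P_{i+1}. Decrypting the received ciphertext:
P0: D(K, 0b01001011) = 0b10111100; 0b10111100 ⊕ 0b01110100 = 0b11001000.
P1: D(K, 0b01011110) = 0b00011110; 0b00011110 ⊕ 0b01001011 = 0b01010101.
P2: D(K, 0b00010111) = 0b00110111; 0b00110111 ⊕ 0b01011110 = 0b01101001.
Blocks that differ from the original plaintext: P0, P1.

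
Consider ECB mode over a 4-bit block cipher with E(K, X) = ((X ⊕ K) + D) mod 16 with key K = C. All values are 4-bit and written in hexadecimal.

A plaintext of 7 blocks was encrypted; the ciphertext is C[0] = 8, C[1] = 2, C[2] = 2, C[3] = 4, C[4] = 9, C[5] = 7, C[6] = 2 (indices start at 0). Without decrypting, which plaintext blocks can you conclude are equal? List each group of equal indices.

ECB encrypts each block independently with the same key, so equal ciphertext blocks imply equal plaintext blocks.
C[1] = C[2] = C[6] = 2, so P[1] = P[2] = P[6].

P[1] = P[2] = P[6]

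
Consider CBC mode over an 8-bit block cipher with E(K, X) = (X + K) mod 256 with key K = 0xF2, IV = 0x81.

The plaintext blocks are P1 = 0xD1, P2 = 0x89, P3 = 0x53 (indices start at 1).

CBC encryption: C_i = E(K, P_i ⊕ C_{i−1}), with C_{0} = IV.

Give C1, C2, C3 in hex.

C1: P1 ⊕ 0x81 = 0x50; E(K, 0x50) = 0x42.
C2: P2 ⊕ 0x42 = 0xCB; E(K, 0xCB) = 0xBD.
C3: P3 ⊕ 0xBD = 0xEE; E(K, 0xEE) = 0xE0.

C1 = 0x42, C2 = 0xBD, C3 = 0xE0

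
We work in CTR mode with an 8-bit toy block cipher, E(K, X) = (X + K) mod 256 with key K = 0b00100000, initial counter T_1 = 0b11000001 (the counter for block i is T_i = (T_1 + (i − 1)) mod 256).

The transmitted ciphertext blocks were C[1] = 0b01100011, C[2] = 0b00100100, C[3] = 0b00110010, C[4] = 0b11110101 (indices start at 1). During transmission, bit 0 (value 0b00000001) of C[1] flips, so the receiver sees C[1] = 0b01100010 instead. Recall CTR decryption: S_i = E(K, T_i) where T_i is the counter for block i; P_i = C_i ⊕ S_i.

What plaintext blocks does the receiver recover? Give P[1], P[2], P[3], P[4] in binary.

Only C[1] changed, to 0b01100010. In CTR, a change in C_i flips the same bit in P_i only; the keystream is unaffected. Decrypting the received ciphertext:
P[1]: T = 0b11000001, S = E(K, T) = 0b11100001; 0b01100010 ⊕ 0b11100001 = 0b10000011.
P[2]: T = 0b11000010, S = E(K, T) = 0b11100010; 0b00100100 ⊕ 0b11100010 = 0b11000110.
P[3]: T = 0b11000011, S = E(K, T) = 0b11100011; 0b00110010 ⊕ 0b11100011 = 0b11010001.
P[4]: T = 0b11000100, S = E(K, T) = 0b11100100; 0b11110101 ⊕ 0b11100100 = 0b00010001.
Blocks that differ from the original plaintext: P[1].

P[1] = 0b10000011, P[2] = 0b11000110, P[3] = 0b11010001, P[4] = 0b00010001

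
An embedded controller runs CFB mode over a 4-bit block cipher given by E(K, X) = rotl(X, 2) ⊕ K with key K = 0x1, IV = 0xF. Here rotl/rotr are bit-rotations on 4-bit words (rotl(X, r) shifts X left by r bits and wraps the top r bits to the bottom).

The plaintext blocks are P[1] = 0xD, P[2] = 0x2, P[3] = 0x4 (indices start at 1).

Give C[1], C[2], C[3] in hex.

CFB encryption: C_i = P_i ⊕ E(K, C_{i−1}), with C_{0} = IV.
C[1]: E(K, 0xF) = 0xE; 0xD ⊕ 0xE = 0x3.
C[2]: E(K, 0x3) = 0xD; 0x2 ⊕ 0xD = 0xF.
C[3]: E(K, 0xF) = 0xE; 0x4 ⊕ 0xE = 0xA.

C[1] = 0x3, C[2] = 0xF, C[3] = 0xA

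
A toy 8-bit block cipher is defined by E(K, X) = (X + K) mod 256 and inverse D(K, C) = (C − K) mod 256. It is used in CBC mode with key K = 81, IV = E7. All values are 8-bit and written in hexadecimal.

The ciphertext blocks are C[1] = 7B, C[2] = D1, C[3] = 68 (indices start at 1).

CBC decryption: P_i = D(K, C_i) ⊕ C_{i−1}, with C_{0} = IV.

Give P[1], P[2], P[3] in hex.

P[1] = 1D, P[2] = 2B, P[3] = 36

P[1]: D(K, 7B) = FA; FA ⊕ E7 = 1D.
P[2]: D(K, D1) = 50; 50 ⊕ 7B = 2B.
P[3]: D(K, 68) = E7; E7 ⊕ D1 = 36.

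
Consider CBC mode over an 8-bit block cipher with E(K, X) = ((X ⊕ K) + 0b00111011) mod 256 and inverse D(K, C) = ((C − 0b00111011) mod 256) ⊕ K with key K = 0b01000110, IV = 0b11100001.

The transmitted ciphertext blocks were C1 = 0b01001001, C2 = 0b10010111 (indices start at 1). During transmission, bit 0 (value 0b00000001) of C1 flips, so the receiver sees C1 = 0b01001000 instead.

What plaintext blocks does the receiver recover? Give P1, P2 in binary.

P1 = 0b10101010, P2 = 0b01010010

CBC decryption: P_i = D(K, C_i) ⊕ C_{i−1}, with C_{0} = IV.
Only C1 changed, to 0b01001000. In CBC, a change in C_i garbles P_i and flips the same bit in P_{i+1}. Decrypting the received ciphertext:
P1: D(K, 0b01001000) = 0b01001011; 0b01001011 ⊕ 0b11100001 = 0b10101010.
P2: D(K, 0b10010111) = 0b00011010; 0b00011010 ⊕ 0b01001000 = 0b01010010.
Blocks that differ from the original plaintext: P1, P2.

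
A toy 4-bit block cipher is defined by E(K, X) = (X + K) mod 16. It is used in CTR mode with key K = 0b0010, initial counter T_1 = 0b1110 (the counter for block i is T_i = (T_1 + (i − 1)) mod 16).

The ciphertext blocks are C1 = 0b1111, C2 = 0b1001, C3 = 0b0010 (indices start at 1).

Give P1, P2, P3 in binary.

CTR decryption: S_i = E(K, T_i) where T_i is the counter for block i; P_i = C_i ⊕ S_i.
P1: T = 0b1110, S = E(K, T) = 0b0000; 0b1111 ⊕ 0b0000 = 0b1111.
P2: T = 0b1111, S = E(K, T) = 0b0001; 0b1001 ⊕ 0b0001 = 0b1000.
P3: T = 0b0000, S = E(K, T) = 0b0010; 0b0010 ⊕ 0b0010 = 0b0000.

P1 = 0b1111, P2 = 0b1000, P3 = 0b0000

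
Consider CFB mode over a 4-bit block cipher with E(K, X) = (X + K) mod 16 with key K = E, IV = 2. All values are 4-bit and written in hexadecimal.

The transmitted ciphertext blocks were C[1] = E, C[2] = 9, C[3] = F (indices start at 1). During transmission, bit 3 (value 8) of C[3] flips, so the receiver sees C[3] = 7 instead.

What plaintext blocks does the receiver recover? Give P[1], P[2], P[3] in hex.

CFB decryption: P_i = C_i ⊕ E(K, C_{i−1}), with C_{0} = IV.
Only C[3] changed, to 7. In CFB, a change in C_i flips the same bit in P_i and garbles P_{i+1}. Decrypting the received ciphertext:
P[1]: E(K, 2) = 0; E ⊕ 0 = E.
P[2]: E(K, E) = C; 9 ⊕ C = 5.
P[3]: E(K, 9) = 7; 7 ⊕ 7 = 0.
Blocks that differ from the original plaintext: P[3].

P[1] = E, P[2] = 5, P[3] = 0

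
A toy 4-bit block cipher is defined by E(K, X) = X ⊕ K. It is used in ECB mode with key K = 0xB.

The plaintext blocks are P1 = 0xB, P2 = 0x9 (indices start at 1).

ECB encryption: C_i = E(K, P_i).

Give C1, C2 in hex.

C1 = 0x0, C2 = 0x2

C1: E(K, 0xB) = 0x0.
C2: E(K, 0x9) = 0x2.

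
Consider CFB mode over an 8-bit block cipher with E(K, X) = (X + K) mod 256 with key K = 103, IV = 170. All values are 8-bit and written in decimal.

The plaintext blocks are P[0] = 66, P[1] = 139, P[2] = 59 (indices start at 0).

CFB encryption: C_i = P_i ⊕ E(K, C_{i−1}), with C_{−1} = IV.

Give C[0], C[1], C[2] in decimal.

C[0]: E(K, 170) = 17; 66 ⊕ 17 = 83.
C[1]: E(K, 83) = 186; 139 ⊕ 186 = 49.
C[2]: E(K, 49) = 152; 59 ⊕ 152 = 163.

C[0] = 83, C[1] = 49, C[2] = 163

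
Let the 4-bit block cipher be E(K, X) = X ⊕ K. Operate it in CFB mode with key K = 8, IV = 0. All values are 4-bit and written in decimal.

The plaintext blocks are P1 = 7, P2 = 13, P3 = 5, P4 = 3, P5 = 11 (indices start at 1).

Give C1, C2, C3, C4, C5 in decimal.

C1 = 15, C2 = 10, C3 = 7, C4 = 12, C5 = 15

CFB encryption: C_i = P_i ⊕ E(K, C_{i−1}), with C_{0} = IV.
C1: E(K, 0) = 8; 7 ⊕ 8 = 15.
C2: E(K, 15) = 7; 13 ⊕ 7 = 10.
C3: E(K, 10) = 2; 5 ⊕ 2 = 7.
C4: E(K, 7) = 15; 3 ⊕ 15 = 12.
C5: E(K, 12) = 4; 11 ⊕ 4 = 15.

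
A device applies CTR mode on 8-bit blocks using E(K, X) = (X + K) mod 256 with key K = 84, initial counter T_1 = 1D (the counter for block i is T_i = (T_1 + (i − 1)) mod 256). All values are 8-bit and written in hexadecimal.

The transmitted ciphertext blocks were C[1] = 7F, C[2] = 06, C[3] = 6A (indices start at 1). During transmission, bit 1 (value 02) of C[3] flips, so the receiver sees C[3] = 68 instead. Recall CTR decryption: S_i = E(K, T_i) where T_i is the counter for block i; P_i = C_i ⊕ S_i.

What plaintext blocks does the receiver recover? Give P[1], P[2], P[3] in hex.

P[1] = DE, P[2] = A4, P[3] = CB

Only C[3] changed, to 68. In CTR, a change in C_i flips the same bit in P_i only; the keystream is unaffected. Decrypting the received ciphertext:
P[1]: T = 1D, S = E(K, T) = A1; 7F ⊕ A1 = DE.
P[2]: T = 1E, S = E(K, T) = A2; 06 ⊕ A2 = A4.
P[3]: T = 1F, S = E(K, T) = A3; 68 ⊕ A3 = CB.
Blocks that differ from the original plaintext: P[3].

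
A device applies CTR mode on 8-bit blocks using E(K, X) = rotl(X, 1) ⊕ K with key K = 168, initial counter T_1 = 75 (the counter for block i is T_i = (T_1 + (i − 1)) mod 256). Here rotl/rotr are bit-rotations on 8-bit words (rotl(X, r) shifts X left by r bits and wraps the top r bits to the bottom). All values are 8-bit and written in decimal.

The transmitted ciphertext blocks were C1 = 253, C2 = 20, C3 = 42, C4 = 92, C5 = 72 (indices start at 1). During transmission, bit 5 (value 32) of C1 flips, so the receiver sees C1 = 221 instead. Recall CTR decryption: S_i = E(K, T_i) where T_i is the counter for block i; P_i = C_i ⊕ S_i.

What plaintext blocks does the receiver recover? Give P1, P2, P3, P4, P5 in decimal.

P1 = 227, P2 = 36, P3 = 24, P4 = 104, P5 = 126

Only C1 changed, to 221. In CTR, a change in C_i flips the same bit in P_i only; the keystream is unaffected. Decrypting the received ciphertext:
P1: T = 75, S = E(K, T) = 62; 221 ⊕ 62 = 227.
P2: T = 76, S = E(K, T) = 48; 20 ⊕ 48 = 36.
P3: T = 77, S = E(K, T) = 50; 42 ⊕ 50 = 24.
P4: T = 78, S = E(K, T) = 52; 92 ⊕ 52 = 104.
P5: T = 79, S = E(K, T) = 54; 72 ⊕ 54 = 126.
Blocks that differ from the original plaintext: P1.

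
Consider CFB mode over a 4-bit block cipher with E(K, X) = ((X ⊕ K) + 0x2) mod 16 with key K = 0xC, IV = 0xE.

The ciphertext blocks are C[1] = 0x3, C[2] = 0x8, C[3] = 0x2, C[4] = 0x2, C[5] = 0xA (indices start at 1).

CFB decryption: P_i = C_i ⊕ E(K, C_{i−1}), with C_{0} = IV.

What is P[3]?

P[3] = 0x4

P[3]: E(K, 0x8) = 0x6; 0x2 ⊕ 0x6 = 0x4.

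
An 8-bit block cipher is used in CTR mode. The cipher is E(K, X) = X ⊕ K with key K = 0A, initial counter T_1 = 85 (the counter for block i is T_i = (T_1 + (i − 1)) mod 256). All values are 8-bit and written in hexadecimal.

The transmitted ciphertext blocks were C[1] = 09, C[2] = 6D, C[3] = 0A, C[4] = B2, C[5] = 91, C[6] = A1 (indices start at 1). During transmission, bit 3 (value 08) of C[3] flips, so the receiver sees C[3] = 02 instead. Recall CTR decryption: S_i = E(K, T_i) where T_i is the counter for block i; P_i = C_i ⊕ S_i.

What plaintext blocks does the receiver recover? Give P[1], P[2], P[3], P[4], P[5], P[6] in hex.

Only C[3] changed, to 02. In CTR, a change in C_i flips the same bit in P_i only; the keystream is unaffected. Decrypting the received ciphertext:
P[1]: T = 85, S = E(K, T) = 8F; 09 ⊕ 8F = 86.
P[2]: T = 86, S = E(K, T) = 8C; 6D ⊕ 8C = E1.
P[3]: T = 87, S = E(K, T) = 8D; 02 ⊕ 8D = 8F.
P[4]: T = 88, S = E(K, T) = 82; B2 ⊕ 82 = 30.
P[5]: T = 89, S = E(K, T) = 83; 91 ⊕ 83 = 12.
P[6]: T = 8A, S = E(K, T) = 80; A1 ⊕ 80 = 21.
Blocks that differ from the original plaintext: P[3].

P[1] = 86, P[2] = E1, P[3] = 8F, P[4] = 30, P[5] = 12, P[6] = 21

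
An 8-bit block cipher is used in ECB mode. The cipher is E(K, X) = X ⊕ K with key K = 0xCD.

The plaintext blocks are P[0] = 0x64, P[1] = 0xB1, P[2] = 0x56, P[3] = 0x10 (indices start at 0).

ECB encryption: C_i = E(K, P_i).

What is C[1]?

C[1]: E(K, 0xB1) = 0x7C.

C[1] = 0x7C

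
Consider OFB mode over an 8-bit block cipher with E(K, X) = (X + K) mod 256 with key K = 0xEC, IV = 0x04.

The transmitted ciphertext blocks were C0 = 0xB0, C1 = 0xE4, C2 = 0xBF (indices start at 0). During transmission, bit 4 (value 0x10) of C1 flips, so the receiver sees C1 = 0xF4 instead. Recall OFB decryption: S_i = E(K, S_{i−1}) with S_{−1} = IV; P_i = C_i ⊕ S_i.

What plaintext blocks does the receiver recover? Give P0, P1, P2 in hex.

P0 = 0x40, P1 = 0x28, P2 = 0x77

Only C1 changed, to 0xF4. In OFB, a change in C_i flips the same bit in P_i only; the keystream is unaffected. Decrypting the received ciphertext:
P0: S = E(K, 0x04) = 0xF0; 0xB0 ⊕ 0xF0 = 0x40.
P1: S = E(K, 0xF0) = 0xDC; 0xF4 ⊕ 0xDC = 0x28.
P2: S = E(K, 0xDC) = 0xC8; 0xBF ⊕ 0xC8 = 0x77.
Blocks that differ from the original plaintext: P1.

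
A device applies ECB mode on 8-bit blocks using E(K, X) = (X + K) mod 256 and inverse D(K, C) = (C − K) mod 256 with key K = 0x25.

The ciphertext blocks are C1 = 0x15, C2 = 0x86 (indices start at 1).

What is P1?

P1 = 0xF0

ECB decryption: P_i = D(K, C_i).
P1: D(K, 0x15) = 0xF0.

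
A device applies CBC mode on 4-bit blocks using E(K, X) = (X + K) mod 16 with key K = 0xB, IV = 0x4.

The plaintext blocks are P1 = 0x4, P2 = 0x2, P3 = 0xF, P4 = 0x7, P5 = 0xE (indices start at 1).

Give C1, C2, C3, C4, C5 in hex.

C1 = 0xB, C2 = 0x4, C3 = 0x6, C4 = 0xC, C5 = 0xD

CBC encryption: C_i = E(K, P_i ⊕ C_{i−1}), with C_{0} = IV.
C1: P1 ⊕ 0x4 = 0x0; E(K, 0x0) = 0xB.
C2: P2 ⊕ 0xB = 0x9; E(K, 0x9) = 0x4.
C3: P3 ⊕ 0x4 = 0xB; E(K, 0xB) = 0x6.
C4: P4 ⊕ 0x6 = 0x1; E(K, 0x1) = 0xC.
C5: P5 ⊕ 0xC = 0x2; E(K, 0x2) = 0xD.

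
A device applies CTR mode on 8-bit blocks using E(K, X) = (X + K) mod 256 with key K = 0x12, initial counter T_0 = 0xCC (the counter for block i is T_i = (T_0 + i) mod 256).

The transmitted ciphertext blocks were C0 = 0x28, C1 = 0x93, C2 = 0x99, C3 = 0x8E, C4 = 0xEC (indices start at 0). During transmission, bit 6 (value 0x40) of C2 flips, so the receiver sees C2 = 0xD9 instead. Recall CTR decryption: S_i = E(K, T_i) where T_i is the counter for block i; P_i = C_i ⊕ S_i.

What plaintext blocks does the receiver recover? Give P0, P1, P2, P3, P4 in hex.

P0 = 0xF6, P1 = 0x4C, P2 = 0x39, P3 = 0x6F, P4 = 0x0E

Only C2 changed, to 0xD9. In CTR, a change in C_i flips the same bit in P_i only; the keystream is unaffected. Decrypting the received ciphertext:
P0: T = 0xCC, S = E(K, T) = 0xDE; 0x28 ⊕ 0xDE = 0xF6.
P1: T = 0xCD, S = E(K, T) = 0xDF; 0x93 ⊕ 0xDF = 0x4C.
P2: T = 0xCE, S = E(K, T) = 0xE0; 0xD9 ⊕ 0xE0 = 0x39.
P3: T = 0xCF, S = E(K, T) = 0xE1; 0x8E ⊕ 0xE1 = 0x6F.
P4: T = 0xD0, S = E(K, T) = 0xE2; 0xEC ⊕ 0xE2 = 0x0E.
Blocks that differ from the original plaintext: P2.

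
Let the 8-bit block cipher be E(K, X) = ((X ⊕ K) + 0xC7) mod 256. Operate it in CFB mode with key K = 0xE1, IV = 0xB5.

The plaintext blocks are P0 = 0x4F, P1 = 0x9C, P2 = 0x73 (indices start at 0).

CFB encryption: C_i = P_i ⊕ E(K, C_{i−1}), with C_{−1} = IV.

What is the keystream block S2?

C0: E(K, 0xB5) = 0x1B; 0x4F ⊕ 0x1B = 0x54.
C1: E(K, 0x54) = 0x7C; 0x9C ⊕ 0x7C = 0xE0.
C2: E(K, 0xE0) = 0xC8; 0x73 ⊕ 0xC8 = 0xBB.
So S2 = 0xC8.

0xC8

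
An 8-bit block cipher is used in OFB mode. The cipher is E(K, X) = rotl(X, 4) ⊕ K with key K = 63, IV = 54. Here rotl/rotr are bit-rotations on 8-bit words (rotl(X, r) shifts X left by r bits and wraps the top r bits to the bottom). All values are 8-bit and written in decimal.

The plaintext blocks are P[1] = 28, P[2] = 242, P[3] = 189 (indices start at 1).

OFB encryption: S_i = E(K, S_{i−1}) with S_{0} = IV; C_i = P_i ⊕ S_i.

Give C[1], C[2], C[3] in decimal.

C[1] = 64, C[2] = 8, C[3] = 45

C[1]: S = E(K, 54) = 92; 28 ⊕ 92 = 64.
C[2]: S = E(K, 92) = 250; 242 ⊕ 250 = 8.
C[3]: S = E(K, 250) = 144; 189 ⊕ 144 = 45.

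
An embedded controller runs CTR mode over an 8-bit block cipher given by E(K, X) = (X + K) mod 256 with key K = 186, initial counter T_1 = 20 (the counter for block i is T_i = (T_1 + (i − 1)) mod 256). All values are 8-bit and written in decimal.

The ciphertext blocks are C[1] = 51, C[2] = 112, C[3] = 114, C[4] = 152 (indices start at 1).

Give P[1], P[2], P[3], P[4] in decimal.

CTR decryption: S_i = E(K, T_i) where T_i is the counter for block i; P_i = C_i ⊕ S_i.
P[1]: T = 20, S = E(K, T) = 206; 51 ⊕ 206 = 253.
P[2]: T = 21, S = E(K, T) = 207; 112 ⊕ 207 = 191.
P[3]: T = 22, S = E(K, T) = 208; 114 ⊕ 208 = 162.
P[4]: T = 23, S = E(K, T) = 209; 152 ⊕ 209 = 73.

P[1] = 253, P[2] = 191, P[3] = 162, P[4] = 73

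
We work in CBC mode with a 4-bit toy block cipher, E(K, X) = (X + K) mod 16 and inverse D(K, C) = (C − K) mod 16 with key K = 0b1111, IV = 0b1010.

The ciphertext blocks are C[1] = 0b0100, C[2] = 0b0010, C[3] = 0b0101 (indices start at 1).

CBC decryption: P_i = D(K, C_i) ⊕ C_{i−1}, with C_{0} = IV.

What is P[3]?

P[3] = 0b0100

P[3]: D(K, 0b0101) = 0b0110; 0b0110 ⊕ 0b0010 = 0b0100.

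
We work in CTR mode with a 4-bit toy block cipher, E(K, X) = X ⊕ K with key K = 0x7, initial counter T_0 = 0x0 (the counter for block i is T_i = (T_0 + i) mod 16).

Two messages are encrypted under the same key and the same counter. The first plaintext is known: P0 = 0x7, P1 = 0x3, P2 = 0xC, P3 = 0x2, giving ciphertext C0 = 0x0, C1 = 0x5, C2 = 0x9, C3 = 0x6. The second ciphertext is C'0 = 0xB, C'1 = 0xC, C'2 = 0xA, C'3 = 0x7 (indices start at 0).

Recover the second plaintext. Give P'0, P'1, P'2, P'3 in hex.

In CTR with a reused counter, both messages share the same keystream S_i, so C_i ⊕ C'_i = P_i ⊕ P'_i and thus P'_i = P_i ⊕ C_i ⊕ C'_i.
P'0: 0x7 ⊕ 0x0 ⊕ 0xB = 0xC.
P'1: 0x3 ⊕ 0x5 ⊕ 0xC = 0xA.
P'2: 0xC ⊕ 0x9 ⊕ 0xA = 0xF.
P'3: 0x2 ⊕ 0x6 ⊕ 0x7 = 0x3.

P'0 = 0xC, P'1 = 0xA, P'2 = 0xF, P'3 = 0x3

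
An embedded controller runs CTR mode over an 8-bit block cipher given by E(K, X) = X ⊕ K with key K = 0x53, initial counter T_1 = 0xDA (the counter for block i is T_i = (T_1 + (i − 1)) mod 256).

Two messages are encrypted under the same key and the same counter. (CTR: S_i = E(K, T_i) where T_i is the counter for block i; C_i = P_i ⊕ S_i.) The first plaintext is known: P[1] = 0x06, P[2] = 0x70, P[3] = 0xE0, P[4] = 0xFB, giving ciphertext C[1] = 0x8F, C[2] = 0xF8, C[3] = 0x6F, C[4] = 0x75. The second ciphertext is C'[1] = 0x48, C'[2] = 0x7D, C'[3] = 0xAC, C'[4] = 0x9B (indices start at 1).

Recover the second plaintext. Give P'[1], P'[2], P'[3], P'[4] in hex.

P'[1] = 0xC1, P'[2] = 0xF5, P'[3] = 0x23, P'[4] = 0x15

In CTR with a reused counter, both messages share the same keystream S_i, so C_i ⊕ C'_i = P_i ⊕ P'_i and thus P'_i = P_i ⊕ C_i ⊕ C'_i.
P'[1]: 0x06 ⊕ 0x8F ⊕ 0x48 = 0xC1.
P'[2]: 0x70 ⊕ 0xF8 ⊕ 0x7D = 0xF5.
P'[3]: 0xE0 ⊕ 0x6F ⊕ 0xAC = 0x23.
P'[4]: 0xFB ⊕ 0x75 ⊕ 0x9B = 0x15.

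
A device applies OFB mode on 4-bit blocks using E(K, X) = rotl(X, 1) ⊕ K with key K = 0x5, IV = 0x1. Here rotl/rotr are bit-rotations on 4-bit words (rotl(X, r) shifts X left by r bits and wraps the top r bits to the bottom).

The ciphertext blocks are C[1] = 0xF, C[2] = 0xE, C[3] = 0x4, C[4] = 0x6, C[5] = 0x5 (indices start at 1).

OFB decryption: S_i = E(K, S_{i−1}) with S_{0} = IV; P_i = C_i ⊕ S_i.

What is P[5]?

P[5] = 0x2

P[1]: S = E(K, 0x1) = 0x7; 0xF ⊕ 0x7 = 0x8.
P[2]: S = E(K, 0x7) = 0xB; 0xE ⊕ 0xB = 0x5.
P[3]: S = E(K, 0xB) = 0x2; 0x4 ⊕ 0x2 = 0x6.
P[4]: S = E(K, 0x2) = 0x1; 0x6 ⊕ 0x1 = 0x7.
P[5]: S = E(K, 0x1) = 0x7; 0x5 ⊕ 0x7 = 0x2.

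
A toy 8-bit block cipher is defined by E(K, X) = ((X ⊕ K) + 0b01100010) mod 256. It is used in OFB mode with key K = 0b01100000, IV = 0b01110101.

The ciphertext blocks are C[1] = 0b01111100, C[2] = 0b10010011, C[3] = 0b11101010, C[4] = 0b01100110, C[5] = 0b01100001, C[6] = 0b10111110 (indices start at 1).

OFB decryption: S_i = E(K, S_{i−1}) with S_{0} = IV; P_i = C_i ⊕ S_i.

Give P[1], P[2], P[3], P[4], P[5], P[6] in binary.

P[1]: S = E(K, 0b01110101) = 0b01110111; 0b01111100 ⊕ 0b01110111 = 0b00001011.
P[2]: S = E(K, 0b01110111) = 0b01111001; 0b10010011 ⊕ 0b01111001 = 0b11101010.
P[3]: S = E(K, 0b01111001) = 0b01111011; 0b11101010 ⊕ 0b01111011 = 0b10010001.
P[4]: S = E(K, 0b01111011) = 0b01111101; 0b01100110 ⊕ 0b01111101 = 0b00011011.
P[5]: S = E(K, 0b01111101) = 0b01111111; 0b01100001 ⊕ 0b01111111 = 0b00011110.
P[6]: S = E(K, 0b01111111) = 0b10000001; 0b10111110 ⊕ 0b10000001 = 0b00111111.

P[1] = 0b00001011, P[2] = 0b11101010, P[3] = 0b10010001, P[4] = 0b00011011, P[5] = 0b00011110, P[6] = 0b00111111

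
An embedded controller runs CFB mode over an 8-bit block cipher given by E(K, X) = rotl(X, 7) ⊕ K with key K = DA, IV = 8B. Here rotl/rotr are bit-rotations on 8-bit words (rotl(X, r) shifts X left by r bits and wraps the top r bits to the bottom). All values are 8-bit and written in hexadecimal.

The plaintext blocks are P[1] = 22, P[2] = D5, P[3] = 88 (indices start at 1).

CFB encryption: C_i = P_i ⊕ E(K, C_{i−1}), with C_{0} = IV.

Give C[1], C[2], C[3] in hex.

C[1]: E(K, 8B) = 1F; 22 ⊕ 1F = 3D.
C[2]: E(K, 3D) = 44; D5 ⊕ 44 = 91.
C[3]: E(K, 91) = 12; 88 ⊕ 12 = 9A.

C[1] = 3D, C[2] = 91, C[3] = 9A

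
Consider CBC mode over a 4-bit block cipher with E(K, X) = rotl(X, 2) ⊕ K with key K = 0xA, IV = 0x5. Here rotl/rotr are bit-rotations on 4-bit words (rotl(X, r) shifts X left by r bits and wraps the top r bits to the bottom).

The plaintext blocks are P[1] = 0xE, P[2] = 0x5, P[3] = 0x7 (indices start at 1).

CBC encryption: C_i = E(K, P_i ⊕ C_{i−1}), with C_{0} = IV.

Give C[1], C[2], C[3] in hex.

C[1]: P[1] ⊕ 0x5 = 0xB; E(K, 0xB) = 0x4.
C[2]: P[2] ⊕ 0x4 = 0x1; E(K, 0x1) = 0xE.
C[3]: P[3] ⊕ 0xE = 0x9; E(K, 0x9) = 0xC.

C[1] = 0x4, C[2] = 0xE, C[3] = 0xC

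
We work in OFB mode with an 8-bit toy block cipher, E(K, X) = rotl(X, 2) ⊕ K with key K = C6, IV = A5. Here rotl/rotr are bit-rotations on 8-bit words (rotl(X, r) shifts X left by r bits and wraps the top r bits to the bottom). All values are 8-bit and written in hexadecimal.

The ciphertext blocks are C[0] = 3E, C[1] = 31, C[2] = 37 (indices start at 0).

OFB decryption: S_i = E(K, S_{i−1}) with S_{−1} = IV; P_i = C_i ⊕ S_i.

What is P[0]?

P[0]: S = E(K, A5) = 50; 3E ⊕ 50 = 6E.

P[0] = 6E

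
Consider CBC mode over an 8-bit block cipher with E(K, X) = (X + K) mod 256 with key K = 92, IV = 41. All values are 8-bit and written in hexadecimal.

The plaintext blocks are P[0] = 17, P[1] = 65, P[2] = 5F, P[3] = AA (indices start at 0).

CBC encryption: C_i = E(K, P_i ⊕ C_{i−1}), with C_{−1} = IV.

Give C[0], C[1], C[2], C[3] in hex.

C[0]: P[0] ⊕ 41 = 56; E(K, 56) = E8.
C[1]: P[1] ⊕ E8 = 8D; E(K, 8D) = 1F.
C[2]: P[2] ⊕ 1F = 40; E(K, 40) = D2.
C[3]: P[3] ⊕ D2 = 78; E(K, 78) = 0A.

C[0] = E8, C[1] = 1F, C[2] = D2, C[3] = 0A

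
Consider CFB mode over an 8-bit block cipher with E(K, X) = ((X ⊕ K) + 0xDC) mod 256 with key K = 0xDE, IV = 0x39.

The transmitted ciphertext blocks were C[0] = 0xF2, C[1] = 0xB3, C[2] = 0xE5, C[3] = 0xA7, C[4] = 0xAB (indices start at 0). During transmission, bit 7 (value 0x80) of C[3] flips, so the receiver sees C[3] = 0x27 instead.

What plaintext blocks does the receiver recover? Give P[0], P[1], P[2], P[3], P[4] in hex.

P[0] = 0x31, P[1] = 0xBB, P[2] = 0xAC, P[3] = 0x30, P[4] = 0x7E

CFB decryption: P_i = C_i ⊕ E(K, C_{i−1}), with C_{−1} = IV.
Only C[3] changed, to 0x27. In CFB, a change in C_i flips the same bit in P_i and garbles P_{i+1}. Decrypting the received ciphertext:
P[0]: E(K, 0x39) = 0xC3; 0xF2 ⊕ 0xC3 = 0x31.
P[1]: E(K, 0xF2) = 0x08; 0xB3 ⊕ 0x08 = 0xBB.
P[2]: E(K, 0xB3) = 0x49; 0xE5 ⊕ 0x49 = 0xAC.
P[3]: E(K, 0xE5) = 0x17; 0x27 ⊕ 0x17 = 0x30.
P[4]: E(K, 0x27) = 0xD5; 0xAB ⊕ 0xD5 = 0x7E.
Blocks that differ from the original plaintext: P[3], P[4].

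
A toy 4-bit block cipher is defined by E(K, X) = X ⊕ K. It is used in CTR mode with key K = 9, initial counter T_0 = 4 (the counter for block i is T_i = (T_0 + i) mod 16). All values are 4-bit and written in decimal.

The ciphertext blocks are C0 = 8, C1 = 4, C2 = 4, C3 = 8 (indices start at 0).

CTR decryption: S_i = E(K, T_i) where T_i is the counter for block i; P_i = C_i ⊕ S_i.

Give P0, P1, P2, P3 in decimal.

P0: T = 4, S = E(K, T) = 13; 8 ⊕ 13 = 5.
P1: T = 5, S = E(K, T) = 12; 4 ⊕ 12 = 8.
P2: T = 6, S = E(K, T) = 15; 4 ⊕ 15 = 11.
P3: T = 7, S = E(K, T) = 14; 8 ⊕ 14 = 6.

P0 = 5, P1 = 8, P2 = 11, P3 = 6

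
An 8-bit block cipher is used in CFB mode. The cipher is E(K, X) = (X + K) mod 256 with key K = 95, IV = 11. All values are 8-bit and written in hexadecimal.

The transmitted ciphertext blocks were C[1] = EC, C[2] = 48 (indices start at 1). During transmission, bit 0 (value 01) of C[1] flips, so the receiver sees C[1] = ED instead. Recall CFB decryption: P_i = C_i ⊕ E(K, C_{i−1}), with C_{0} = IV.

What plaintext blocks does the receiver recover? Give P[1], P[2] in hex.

P[1] = 4B, P[2] = CA

Only C[1] changed, to ED. In CFB, a change in C_i flips the same bit in P_i and garbles P_{i+1}. Decrypting the received ciphertext:
P[1]: E(K, 11) = A6; ED ⊕ A6 = 4B.
P[2]: E(K, ED) = 82; 48 ⊕ 82 = CA.
Blocks that differ from the original plaintext: P[1], P[2].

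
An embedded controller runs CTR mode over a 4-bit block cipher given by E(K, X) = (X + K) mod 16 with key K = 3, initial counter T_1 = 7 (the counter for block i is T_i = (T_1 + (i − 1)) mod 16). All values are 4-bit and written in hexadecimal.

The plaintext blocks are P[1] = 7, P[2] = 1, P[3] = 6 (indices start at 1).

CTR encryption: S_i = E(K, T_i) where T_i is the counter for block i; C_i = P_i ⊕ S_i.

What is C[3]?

C[3] = A

C[1]: T = 7, S = E(K, T) = A; 7 ⊕ A = D.
C[2]: T = 8, S = E(K, T) = B; 1 ⊕ B = A.
C[3]: T = 9, S = E(K, T) = C; 6 ⊕ C = A.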